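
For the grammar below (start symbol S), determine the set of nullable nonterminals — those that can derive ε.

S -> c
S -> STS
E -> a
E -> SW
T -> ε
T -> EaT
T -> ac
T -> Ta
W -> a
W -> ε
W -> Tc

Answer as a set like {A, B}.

Directly nullable (have an ε-rule): {T, W}.
Not nullable: E, S — each has a terminal in every rule's right-hand side or depends on a non-nullable symbol.

{T, W}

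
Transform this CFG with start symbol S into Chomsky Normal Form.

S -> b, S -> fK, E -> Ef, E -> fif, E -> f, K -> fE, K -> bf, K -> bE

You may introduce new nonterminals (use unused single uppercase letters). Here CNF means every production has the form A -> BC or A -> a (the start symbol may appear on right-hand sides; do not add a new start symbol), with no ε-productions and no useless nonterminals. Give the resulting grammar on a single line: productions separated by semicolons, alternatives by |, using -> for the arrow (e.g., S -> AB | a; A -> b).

No ε-productions.
No unit productions to eliminate.
TERM: introduce C -> b, A -> f, B -> i and substitute in every rule of length ≥2.
BIN: E -> ABA becomes E -> AD, D -> BA.

S -> b | AK; A -> f; B -> i; C -> b; D -> BA; E -> f | AD | EA; K -> AE | CA | CE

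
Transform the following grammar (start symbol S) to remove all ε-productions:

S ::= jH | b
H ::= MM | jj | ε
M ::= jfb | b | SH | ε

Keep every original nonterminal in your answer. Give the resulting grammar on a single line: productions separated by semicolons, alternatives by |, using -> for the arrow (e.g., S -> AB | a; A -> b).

S -> b | j | jH; H -> M | MM | jj; M -> S | b | SH | jfb

Nullable set: {H, M}.
S -> jH: H nullable, giving j | jH.
Drop H -> ε.
H -> MM: M, M nullable, giving M | MM.
Drop M -> ε.
M -> SH: H nullable, giving S | SH.
Unchanged (no nullable symbols): S -> b; H -> jj; M -> b; M -> jfb.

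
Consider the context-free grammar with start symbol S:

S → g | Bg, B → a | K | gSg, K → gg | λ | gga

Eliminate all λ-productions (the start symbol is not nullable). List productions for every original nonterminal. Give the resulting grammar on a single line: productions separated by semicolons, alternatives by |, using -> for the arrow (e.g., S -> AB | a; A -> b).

S -> g | Bg; B -> K | a | gSg; K -> gg | gga

Nullable set: {B, K}.
S -> Bg: B nullable, giving Bg | g.
B -> K: K nullable, giving K.
Drop K -> λ.
Unchanged (no nullable symbols): S -> g; B -> a; B -> gSg; K -> gg; K -> gga.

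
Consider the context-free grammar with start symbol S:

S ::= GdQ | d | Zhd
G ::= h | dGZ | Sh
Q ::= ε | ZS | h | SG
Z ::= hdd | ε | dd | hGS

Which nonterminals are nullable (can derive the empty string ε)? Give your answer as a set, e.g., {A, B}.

Directly nullable (have an ε-rule): {Q, Z}.
Not nullable: G, S — each has a terminal in every rule's right-hand side or depends on a non-nullable symbol.

{Q, Z}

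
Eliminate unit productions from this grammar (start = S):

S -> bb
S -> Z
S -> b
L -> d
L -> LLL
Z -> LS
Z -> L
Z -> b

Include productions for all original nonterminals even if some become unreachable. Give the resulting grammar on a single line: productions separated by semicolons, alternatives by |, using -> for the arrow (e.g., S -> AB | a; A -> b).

S -> b | d | LS | bb | LLL; L -> d | LLL; Z -> b | d | LS | LLL

Unit productions: S->Z, Z->L.
Unit pairs (A ⇒* B via units): (S,L), (S,Z), (Z,L).
S: inherits non-unit rules of {L, S, Z} → LLL | LS | b | bb | d.
L: inherits non-unit rules of {L} → LLL | d.
Z: inherits non-unit rules of {L, Z} → LLL | LS | b | d.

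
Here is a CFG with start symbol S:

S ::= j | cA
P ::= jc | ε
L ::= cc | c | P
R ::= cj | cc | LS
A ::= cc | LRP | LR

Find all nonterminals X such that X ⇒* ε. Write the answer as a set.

{L, P}

Directly nullable (have an ε-rule): {P}.
L is nullable via L -> P (every symbol on the right is already known nullable).
Not nullable: A, R, S — each has a terminal in every rule's right-hand side or depends on a non-nullable symbol.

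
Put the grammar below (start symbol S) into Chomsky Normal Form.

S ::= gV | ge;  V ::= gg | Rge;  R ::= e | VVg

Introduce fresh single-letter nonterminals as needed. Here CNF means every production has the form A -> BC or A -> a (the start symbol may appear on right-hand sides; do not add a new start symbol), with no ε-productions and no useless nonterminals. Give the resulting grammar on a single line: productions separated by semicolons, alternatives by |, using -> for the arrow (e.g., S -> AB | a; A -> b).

No ε-productions.
No unit productions to eliminate.
TERM: introduce B -> e, A -> g and substitute in every rule of length ≥2.
BIN: R -> VVA becomes R -> VC, C -> VA; V -> RAB becomes V -> RD, D -> AB.

S -> AB | AV; A -> g; B -> e; C -> VA; D -> AB; R -> e | VC; V -> AA | RD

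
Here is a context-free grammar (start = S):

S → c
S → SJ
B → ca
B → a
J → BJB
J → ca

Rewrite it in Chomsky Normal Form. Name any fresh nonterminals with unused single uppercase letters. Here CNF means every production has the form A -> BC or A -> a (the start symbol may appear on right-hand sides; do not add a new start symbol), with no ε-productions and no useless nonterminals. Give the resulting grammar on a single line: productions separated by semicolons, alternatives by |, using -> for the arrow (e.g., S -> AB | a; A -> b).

No ε-productions.
No unit productions to eliminate.
TERM: introduce C -> a, A -> c and substitute in every rule of length ≥2.
BIN: J -> BJB becomes J -> BD, D -> JB.

S -> c | SJ; A -> c; B -> a | AC; C -> a; D -> JB; J -> AC | BD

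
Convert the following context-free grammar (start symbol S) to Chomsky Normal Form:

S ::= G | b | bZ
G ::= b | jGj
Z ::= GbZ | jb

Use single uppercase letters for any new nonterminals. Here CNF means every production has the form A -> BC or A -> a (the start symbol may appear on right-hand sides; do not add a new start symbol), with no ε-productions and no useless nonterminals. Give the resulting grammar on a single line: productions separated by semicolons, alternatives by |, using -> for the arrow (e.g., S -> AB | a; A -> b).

No ε-productions.
After unit-elimination: S -> b | bZ | jGj; G -> b | jGj; Z -> jb | GbZ.
TERM: introduce B -> b, A -> j and substitute in every rule of length ≥2.
BIN: G -> AGA becomes G -> AC, C -> GA; S -> AGA becomes S -> AD, D -> GA; Z -> GBZ becomes Z -> GE, E -> BZ.

S -> b | AD | BZ; A -> j; B -> b; C -> GA; D -> GA; E -> BZ; G -> b | AC; Z -> AB | GE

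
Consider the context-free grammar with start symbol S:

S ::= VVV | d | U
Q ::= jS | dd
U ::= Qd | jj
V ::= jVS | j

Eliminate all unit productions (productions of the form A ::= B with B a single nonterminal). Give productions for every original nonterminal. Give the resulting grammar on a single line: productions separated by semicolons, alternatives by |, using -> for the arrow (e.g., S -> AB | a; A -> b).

Unit productions: S->U.
Unit pairs (A ⇒* B via units): (S,U).
S: inherits non-unit rules of {S, U} → Qd | VVV | d | jj.
Q: inherits non-unit rules of {Q} → dd | jS.
U: inherits non-unit rules of {U} → Qd | jj.
V: inherits non-unit rules of {V} → j | jVS.

S -> d | Qd | jj | VVV; Q -> dd | jS; U -> Qd | jj; V -> j | jVS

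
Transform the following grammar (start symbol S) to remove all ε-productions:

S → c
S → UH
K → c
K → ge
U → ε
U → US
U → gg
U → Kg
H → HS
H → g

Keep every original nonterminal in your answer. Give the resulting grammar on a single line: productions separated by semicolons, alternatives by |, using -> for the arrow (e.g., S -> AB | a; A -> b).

Nullable set: {U}.
S -> UH: U nullable, giving H | UH.
Drop U -> ε.
U -> US: U nullable, giving S | US.
Unchanged (no nullable symbols): S -> c; H -> HS; H -> g; K -> c; K -> ge; U -> Kg; U -> gg.

S -> H | c | UH; H -> g | HS; K -> c | ge; U -> S | Kg | US | gg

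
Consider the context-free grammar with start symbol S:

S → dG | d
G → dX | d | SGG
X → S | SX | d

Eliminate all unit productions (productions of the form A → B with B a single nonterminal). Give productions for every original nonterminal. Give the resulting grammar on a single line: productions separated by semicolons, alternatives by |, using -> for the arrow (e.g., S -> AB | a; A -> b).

Unit productions: X->S.
Unit pairs (A ⇒* B via units): (X,S).
S: inherits non-unit rules of {S} → d | dG.
G: inherits non-unit rules of {G} → SGG | d | dX.
X: inherits non-unit rules of {S, X} → SX | d | dG.

S -> d | dG; G -> d | dX | SGG; X -> d | SX | dG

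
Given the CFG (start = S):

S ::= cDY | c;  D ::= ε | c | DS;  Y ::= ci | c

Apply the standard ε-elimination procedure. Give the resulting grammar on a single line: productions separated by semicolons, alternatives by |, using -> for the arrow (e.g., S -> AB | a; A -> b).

S -> c | cY | cDY; D -> S | c | DS; Y -> c | ci

Nullable set: {D}.
S -> cDY: D nullable, giving cDY | cY.
Drop D -> ε.
D -> DS: D nullable, giving DS | S.
Unchanged (no nullable symbols): S -> c; D -> c; Y -> c; Y -> ci.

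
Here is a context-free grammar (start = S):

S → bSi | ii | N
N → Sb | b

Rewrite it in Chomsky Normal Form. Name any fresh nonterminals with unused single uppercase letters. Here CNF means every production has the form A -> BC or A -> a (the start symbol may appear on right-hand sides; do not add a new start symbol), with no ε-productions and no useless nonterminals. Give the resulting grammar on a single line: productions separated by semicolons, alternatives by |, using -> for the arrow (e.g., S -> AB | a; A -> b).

S -> b | AC | BB | SA; A -> b; B -> i; C -> SB

No ε-productions.
After unit-elimination: S -> b | Sb | ii | bSi; N -> b | Sb.
TERM: introduce A -> b, B -> i and substitute in every rule of length ≥2.
BIN: S -> ASB becomes S -> AC, C -> SB.
Drop unreachable/unproductive: N.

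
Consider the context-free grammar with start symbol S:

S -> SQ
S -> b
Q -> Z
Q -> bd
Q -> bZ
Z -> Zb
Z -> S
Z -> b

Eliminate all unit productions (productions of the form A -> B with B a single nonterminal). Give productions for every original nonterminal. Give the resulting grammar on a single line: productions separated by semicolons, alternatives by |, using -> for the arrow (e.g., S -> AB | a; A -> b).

Unit productions: Q->Z, Z->S.
Unit pairs (A ⇒* B via units): (Q,S), (Q,Z), (Z,S).
S: inherits non-unit rules of {S} → SQ | b.
Q: inherits non-unit rules of {Q, S, Z} → SQ | Zb | b | bZ | bd.
Z: inherits non-unit rules of {S, Z} → SQ | Zb | b.

S -> b | SQ; Q -> b | SQ | Zb | bZ | bd; Z -> b | SQ | Zb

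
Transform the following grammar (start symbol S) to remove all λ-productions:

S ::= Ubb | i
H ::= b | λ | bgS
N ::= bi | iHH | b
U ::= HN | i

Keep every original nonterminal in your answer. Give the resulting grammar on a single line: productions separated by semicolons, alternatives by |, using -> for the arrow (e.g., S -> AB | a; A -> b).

S -> i | Ubb; H -> b | bgS; N -> b | i | bi | iH | iHH; U -> N | i | HN

Nullable set: {H}.
Drop H -> λ.
N -> iHH: H, H nullable, giving i | iH | iHH.
U -> HN: H nullable, giving HN | N.
Unchanged (no nullable symbols): S -> Ubb; S -> i; H -> b; H -> bgS; N -> b; N -> bi; U -> i.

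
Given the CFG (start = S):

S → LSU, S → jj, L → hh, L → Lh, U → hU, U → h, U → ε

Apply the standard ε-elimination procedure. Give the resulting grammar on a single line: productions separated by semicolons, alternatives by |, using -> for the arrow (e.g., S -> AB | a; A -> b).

Nullable set: {U}.
S -> LSU: U nullable, giving LS | LSU.
Drop U -> ε.
U -> hU: U nullable, giving h | hU.
Unchanged (no nullable symbols): S -> jj; L -> Lh; L -> hh; U -> h.

S -> LS | jj | LSU; L -> Lh | hh; U -> h | hU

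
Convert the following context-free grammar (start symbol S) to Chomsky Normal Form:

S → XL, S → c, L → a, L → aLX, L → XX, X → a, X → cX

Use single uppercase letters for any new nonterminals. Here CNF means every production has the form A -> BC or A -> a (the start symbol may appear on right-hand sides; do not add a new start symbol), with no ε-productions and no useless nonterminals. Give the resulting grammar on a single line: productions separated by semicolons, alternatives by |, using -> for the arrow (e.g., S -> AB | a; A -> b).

S -> c | XL; A -> a; B -> c; C -> LX; L -> a | AC | XX; X -> a | BX

No ε-productions.
No unit productions to eliminate.
TERM: introduce A -> a, B -> c and substitute in every rule of length ≥2.
BIN: L -> ALX becomes L -> AC, C -> LX.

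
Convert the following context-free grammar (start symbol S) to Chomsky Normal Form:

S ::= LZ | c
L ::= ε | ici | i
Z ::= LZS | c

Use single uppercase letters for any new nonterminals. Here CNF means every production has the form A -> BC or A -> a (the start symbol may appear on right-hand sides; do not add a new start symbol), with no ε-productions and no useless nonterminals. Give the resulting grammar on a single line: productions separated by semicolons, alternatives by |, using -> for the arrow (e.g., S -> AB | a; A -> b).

S -> c | LD | LZ | ZS; A -> i; B -> c; C -> BA; D -> ZS; E -> ZS; L -> i | AC; Z -> c | LE | ZS

Nullable: {L}; after ε-elimination: S -> Z | c | LZ; L -> i | ici; Z -> c | ZS | LZS.
After unit-elimination: S -> c | LZ | ZS | LZS; L -> i | ici; Z -> c | ZS | LZS.
TERM: introduce B -> c, A -> i and substitute in every rule of length ≥2.
BIN: L -> ABA becomes L -> AC, C -> BA; S -> LZS becomes S -> LD, D -> ZS; Z -> LZS becomes Z -> LE, E -> ZS.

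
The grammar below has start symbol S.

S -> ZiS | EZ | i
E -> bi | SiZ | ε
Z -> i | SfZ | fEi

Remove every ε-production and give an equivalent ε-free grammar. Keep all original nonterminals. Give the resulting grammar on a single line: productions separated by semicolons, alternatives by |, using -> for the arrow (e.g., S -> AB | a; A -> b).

S -> Z | i | EZ | ZiS; E -> bi | SiZ; Z -> i | fi | SfZ | fEi

Nullable set: {E}.
S -> EZ: E nullable, giving EZ | Z.
Drop E -> ε.
Z -> fEi: E nullable, giving fEi | fi.
Unchanged (no nullable symbols): S -> ZiS; S -> i; E -> SiZ; E -> bi; Z -> SfZ; Z -> i.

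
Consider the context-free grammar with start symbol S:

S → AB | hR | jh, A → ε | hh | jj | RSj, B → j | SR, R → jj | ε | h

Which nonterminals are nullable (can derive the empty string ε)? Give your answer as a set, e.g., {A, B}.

{A, R}

Directly nullable (have an ε-rule): {A, R}.
Not nullable: B, S — each has a terminal in every rule's right-hand side or depends on a non-nullable symbol.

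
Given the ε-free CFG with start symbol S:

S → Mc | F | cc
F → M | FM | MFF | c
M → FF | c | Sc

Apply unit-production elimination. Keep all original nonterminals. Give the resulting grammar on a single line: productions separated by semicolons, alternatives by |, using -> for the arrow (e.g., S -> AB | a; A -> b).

S -> c | FF | FM | Mc | Sc | cc | MFF; F -> c | FF | FM | Sc | MFF; M -> c | FF | Sc

Unit productions: F->M, S->F.
Unit pairs (A ⇒* B via units): (F,M), (S,F), (S,M).
S: inherits non-unit rules of {F, M, S} → FF | FM | MFF | Mc | Sc | c | cc.
F: inherits non-unit rules of {F, M} → FF | FM | MFF | Sc | c.
M: inherits non-unit rules of {M} → FF | Sc | c.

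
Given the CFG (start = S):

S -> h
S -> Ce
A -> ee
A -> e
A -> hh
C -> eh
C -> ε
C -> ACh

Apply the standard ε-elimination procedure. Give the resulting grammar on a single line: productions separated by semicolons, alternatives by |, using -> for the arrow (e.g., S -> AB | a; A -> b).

S -> e | h | Ce; A -> e | ee | hh; C -> Ah | eh | ACh

Nullable set: {C}.
S -> Ce: C nullable, giving Ce | e.
Drop C -> ε.
C -> ACh: C nullable, giving ACh | Ah.
Unchanged (no nullable symbols): S -> h; A -> e; A -> ee; A -> hh; C -> eh.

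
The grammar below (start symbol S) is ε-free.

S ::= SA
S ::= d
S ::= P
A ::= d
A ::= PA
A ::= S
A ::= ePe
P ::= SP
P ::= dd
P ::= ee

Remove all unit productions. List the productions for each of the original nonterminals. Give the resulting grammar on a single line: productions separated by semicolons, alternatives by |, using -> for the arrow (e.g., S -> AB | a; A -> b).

S -> d | SA | SP | dd | ee; A -> d | PA | SA | SP | dd | ee | ePe; P -> SP | dd | ee

Unit productions: A->S, S->P.
Unit pairs (A ⇒* B via units): (A,P), (A,S), (S,P).
S: inherits non-unit rules of {P, S} → SA | SP | d | dd | ee.
A: inherits non-unit rules of {A, P, S} → PA | SA | SP | d | dd | ePe | ee.
P: inherits non-unit rules of {P} → SP | dd | ee.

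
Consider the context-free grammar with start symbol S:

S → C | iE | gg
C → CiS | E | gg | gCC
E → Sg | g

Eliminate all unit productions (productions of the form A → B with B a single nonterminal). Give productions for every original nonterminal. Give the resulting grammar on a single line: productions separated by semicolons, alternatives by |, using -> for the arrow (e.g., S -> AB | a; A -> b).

S -> g | Sg | gg | iE | CiS | gCC; C -> g | Sg | gg | CiS | gCC; E -> g | Sg

Unit productions: C->E, S->C.
Unit pairs (A ⇒* B via units): (C,E), (S,C), (S,E).
S: inherits non-unit rules of {C, E, S} → CiS | Sg | g | gCC | gg | iE.
C: inherits non-unit rules of {C, E} → CiS | Sg | g | gCC | gg.
E: inherits non-unit rules of {E} → Sg | g.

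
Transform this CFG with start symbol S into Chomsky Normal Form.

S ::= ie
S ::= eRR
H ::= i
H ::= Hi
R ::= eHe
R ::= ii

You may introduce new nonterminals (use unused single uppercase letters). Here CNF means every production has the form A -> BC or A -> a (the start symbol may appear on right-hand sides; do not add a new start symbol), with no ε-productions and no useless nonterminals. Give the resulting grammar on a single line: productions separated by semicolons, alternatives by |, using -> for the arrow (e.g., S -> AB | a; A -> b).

S -> AB | BD; A -> i; B -> e; C -> HB; D -> RR; H -> i | HA; R -> AA | BC

No ε-productions.
No unit productions to eliminate.
TERM: introduce B -> e, A -> i and substitute in every rule of length ≥2.
BIN: R -> BHB becomes R -> BC, C -> HB; S -> BRR becomes S -> BD, D -> RR.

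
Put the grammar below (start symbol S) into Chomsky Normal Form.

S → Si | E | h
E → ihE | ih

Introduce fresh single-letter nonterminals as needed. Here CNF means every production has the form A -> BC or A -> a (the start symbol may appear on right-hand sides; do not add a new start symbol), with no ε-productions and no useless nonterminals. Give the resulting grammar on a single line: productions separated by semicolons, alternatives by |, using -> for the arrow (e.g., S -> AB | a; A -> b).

No ε-productions.
After unit-elimination: S -> h | Si | ih | ihE; E -> ih | ihE.
TERM: introduce B -> h, A -> i and substitute in every rule of length ≥2.
BIN: E -> ABE becomes E -> AC, C -> BE; S -> ABE becomes S -> AD, D -> BE.

S -> h | AB | AD | SA; A -> i; B -> h; C -> BE; D -> BE; E -> AB | AC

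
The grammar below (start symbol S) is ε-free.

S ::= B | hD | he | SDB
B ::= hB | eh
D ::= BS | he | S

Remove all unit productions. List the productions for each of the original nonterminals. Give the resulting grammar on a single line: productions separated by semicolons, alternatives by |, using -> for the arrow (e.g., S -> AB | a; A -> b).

S -> eh | hB | hD | he | SDB; B -> eh | hB; D -> BS | eh | hB | hD | he | SDB

Unit productions: D->S, S->B.
Unit pairs (A ⇒* B via units): (D,B), (D,S), (S,B).
S: inherits non-unit rules of {B, S} → SDB | eh | hB | hD | he.
B: inherits non-unit rules of {B} → eh | hB.
D: inherits non-unit rules of {B, D, S} → BS | SDB | eh | hB | hD | he.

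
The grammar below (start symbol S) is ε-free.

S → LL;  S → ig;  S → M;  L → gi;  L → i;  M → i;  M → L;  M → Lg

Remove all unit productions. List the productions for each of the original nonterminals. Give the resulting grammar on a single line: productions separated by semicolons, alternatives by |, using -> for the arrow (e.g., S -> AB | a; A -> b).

S -> i | LL | Lg | gi | ig; L -> i | gi; M -> i | Lg | gi

Unit productions: M->L, S->M.
Unit pairs (A ⇒* B via units): (M,L), (S,L), (S,M).
S: inherits non-unit rules of {L, M, S} → LL | Lg | gi | i | ig.
L: inherits non-unit rules of {L} → gi | i.
M: inherits non-unit rules of {L, M} → Lg | gi | i.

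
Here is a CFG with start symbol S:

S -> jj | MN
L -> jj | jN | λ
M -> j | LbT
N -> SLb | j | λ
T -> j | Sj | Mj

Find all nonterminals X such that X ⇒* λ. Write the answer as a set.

Directly nullable (have an ε-rule): {L, N}.
Not nullable: M, S, T — each has a terminal in every rule's right-hand side or depends on a non-nullable symbol.

{L, N}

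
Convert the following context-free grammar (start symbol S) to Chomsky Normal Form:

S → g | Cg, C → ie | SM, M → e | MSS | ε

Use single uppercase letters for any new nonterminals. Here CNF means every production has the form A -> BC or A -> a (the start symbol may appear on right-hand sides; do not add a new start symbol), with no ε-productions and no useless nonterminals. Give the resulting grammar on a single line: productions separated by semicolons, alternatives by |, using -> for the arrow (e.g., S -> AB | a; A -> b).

Nullable: {M}; after ε-elimination: S -> g | Cg; C -> S | SM | ie; M -> e | SS | MSS.
After unit-elimination: S -> g | Cg; C -> g | Cg | SM | ie; M -> e | SS | MSS.
TERM: introduce D -> e, A -> g, B -> i and substitute in every rule of length ≥2.
BIN: M -> MSS becomes M -> ME, E -> SS.

S -> g | CA; A -> g; B -> i; C -> g | BD | CA | SM; D -> e; E -> SS; M -> e | ME | SS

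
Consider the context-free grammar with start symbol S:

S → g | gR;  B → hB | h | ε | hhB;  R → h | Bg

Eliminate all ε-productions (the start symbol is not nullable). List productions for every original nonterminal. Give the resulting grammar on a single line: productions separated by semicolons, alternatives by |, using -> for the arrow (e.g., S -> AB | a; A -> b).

S -> g | gR; B -> h | hB | hh | hhB; R -> g | h | Bg

Nullable set: {B}.
Drop B -> ε.
B -> hB: B nullable, giving h | hB.
B -> hhB: B nullable, giving hh | hhB.
R -> Bg: B nullable, giving Bg | g.
Unchanged (no nullable symbols): S -> g; S -> gR; B -> h; R -> h.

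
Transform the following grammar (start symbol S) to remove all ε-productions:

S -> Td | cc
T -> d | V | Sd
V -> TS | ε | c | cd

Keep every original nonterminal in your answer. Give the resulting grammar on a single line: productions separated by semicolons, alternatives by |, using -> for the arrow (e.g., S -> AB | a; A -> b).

Nullable set: {T, V}.
S -> Td: T nullable, giving Td | d.
T -> V: V nullable, giving V.
Drop V -> ε.
V -> TS: T nullable, giving S | TS.
Unchanged (no nullable symbols): S -> cc; T -> Sd; T -> d; V -> c; V -> cd.

S -> d | Td | cc; T -> V | d | Sd; V -> S | c | TS | cd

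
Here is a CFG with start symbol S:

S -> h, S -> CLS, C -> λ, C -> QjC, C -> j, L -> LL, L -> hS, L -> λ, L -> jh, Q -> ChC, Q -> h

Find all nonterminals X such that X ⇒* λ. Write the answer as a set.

Directly nullable (have an ε-rule): {C, L}.
Not nullable: Q, S — each has a terminal in every rule's right-hand side or depends on a non-nullable symbol.

{C, L}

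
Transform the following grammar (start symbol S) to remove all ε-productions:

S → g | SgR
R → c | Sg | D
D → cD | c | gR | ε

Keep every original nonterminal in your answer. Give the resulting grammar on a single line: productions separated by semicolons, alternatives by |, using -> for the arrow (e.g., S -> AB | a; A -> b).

Nullable set: {D, R}.
S -> SgR: R nullable, giving Sg | SgR.
Drop D -> ε.
D -> cD: D nullable, giving c | cD.
D -> gR: R nullable, giving g | gR.
R -> D: D nullable, giving D.
Unchanged (no nullable symbols): S -> g; D -> c; R -> Sg; R -> c.

S -> g | Sg | SgR; D -> c | g | cD | gR; R -> D | c | Sg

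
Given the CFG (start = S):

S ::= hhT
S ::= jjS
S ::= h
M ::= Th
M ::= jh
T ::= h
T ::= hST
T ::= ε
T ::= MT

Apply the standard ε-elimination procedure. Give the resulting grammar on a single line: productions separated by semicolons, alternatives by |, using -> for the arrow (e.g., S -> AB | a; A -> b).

Nullable set: {T}.
S -> hhT: T nullable, giving hh | hhT.
M -> Th: T nullable, giving Th | h.
Drop T -> ε.
T -> MT: T nullable, giving M | MT.
T -> hST: T nullable, giving hS | hST.
Unchanged (no nullable symbols): S -> h; S -> jjS; M -> jh; T -> h.

S -> h | hh | hhT | jjS; M -> h | Th | jh; T -> M | h | MT | hS | hST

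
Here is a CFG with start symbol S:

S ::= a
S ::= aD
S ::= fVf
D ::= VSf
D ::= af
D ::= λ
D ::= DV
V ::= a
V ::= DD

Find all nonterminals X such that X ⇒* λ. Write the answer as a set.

{D, V}

Directly nullable (have an ε-rule): {D}.
V is nullable via V -> DD (every symbol on the right is already known nullable).
Not nullable: S — each has a terminal in every rule's right-hand side or depends on a non-nullable symbol.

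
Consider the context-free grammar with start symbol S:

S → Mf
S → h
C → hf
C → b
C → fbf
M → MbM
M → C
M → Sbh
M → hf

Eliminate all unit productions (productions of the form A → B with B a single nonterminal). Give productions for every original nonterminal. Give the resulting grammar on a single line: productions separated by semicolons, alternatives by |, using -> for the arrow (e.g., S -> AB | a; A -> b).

Unit productions: M->C.
Unit pairs (A ⇒* B via units): (M,C).
S: inherits non-unit rules of {S} → Mf | h.
C: inherits non-unit rules of {C} → b | fbf | hf.
M: inherits non-unit rules of {C, M} → MbM | Sbh | b | fbf | hf.

S -> h | Mf; C -> b | hf | fbf; M -> b | hf | MbM | Sbh | fbf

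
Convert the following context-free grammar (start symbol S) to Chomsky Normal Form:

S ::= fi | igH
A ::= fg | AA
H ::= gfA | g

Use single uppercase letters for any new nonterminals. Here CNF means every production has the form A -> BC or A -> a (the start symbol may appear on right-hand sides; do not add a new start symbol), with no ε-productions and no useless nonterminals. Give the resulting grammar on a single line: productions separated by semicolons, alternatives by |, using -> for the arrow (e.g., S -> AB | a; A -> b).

No ε-productions.
No unit productions to eliminate.
TERM: introduce B -> f, C -> g, D -> i and substitute in every rule of length ≥2.
BIN: H -> CBA becomes H -> CE, E -> BA; S -> DCH becomes S -> DF, F -> CH.

S -> BD | DF; A -> AA | BC; B -> f; C -> g; D -> i; E -> BA; F -> CH; H -> g | CE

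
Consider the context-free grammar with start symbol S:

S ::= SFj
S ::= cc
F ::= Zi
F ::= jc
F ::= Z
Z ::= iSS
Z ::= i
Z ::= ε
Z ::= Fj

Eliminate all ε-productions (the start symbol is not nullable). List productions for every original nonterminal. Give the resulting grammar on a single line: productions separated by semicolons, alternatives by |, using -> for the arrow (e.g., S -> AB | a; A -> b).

Nullable set: {F, Z}.
S -> SFj: F nullable, giving SFj | Sj.
F -> Z: Z nullable, giving Z.
F -> Zi: Z nullable, giving Zi | i.
Drop Z -> ε.
Z -> Fj: F nullable, giving Fj | j.
Unchanged (no nullable symbols): S -> cc; F -> jc; Z -> i; Z -> iSS.

S -> Sj | cc | SFj; F -> Z | i | Zi | jc; Z -> i | j | Fj | iSS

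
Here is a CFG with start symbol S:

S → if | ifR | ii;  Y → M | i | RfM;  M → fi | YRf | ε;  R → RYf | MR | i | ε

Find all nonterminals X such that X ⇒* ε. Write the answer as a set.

Directly nullable (have an ε-rule): {M, R}.
Y is nullable via Y -> M (every symbol on the right is already known nullable).
Not nullable: S — each has a terminal in every rule's right-hand side or depends on a non-nullable symbol.

{M, R, Y}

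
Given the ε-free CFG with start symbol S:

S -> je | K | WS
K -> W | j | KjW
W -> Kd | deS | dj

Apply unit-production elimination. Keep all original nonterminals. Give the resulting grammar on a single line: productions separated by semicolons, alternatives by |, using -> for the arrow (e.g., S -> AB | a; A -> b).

S -> j | Kd | WS | dj | je | KjW | deS; K -> j | Kd | dj | KjW | deS; W -> Kd | dj | deS

Unit productions: K->W, S->K.
Unit pairs (A ⇒* B via units): (K,W), (S,K), (S,W).
S: inherits non-unit rules of {K, S, W} → Kd | KjW | WS | deS | dj | j | je.
K: inherits non-unit rules of {K, W} → Kd | KjW | deS | dj | j.
W: inherits non-unit rules of {W} → Kd | deS | dj.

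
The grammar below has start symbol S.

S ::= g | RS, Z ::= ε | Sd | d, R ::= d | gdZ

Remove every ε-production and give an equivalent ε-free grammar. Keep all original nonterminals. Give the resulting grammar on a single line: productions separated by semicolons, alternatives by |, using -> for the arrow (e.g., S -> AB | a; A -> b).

S -> g | RS; R -> d | gd | gdZ; Z -> d | Sd

Nullable set: {Z}.
R -> gdZ: Z nullable, giving gd | gdZ.
Drop Z -> ε.
Unchanged (no nullable symbols): S -> RS; S -> g; R -> d; Z -> Sd; Z -> d.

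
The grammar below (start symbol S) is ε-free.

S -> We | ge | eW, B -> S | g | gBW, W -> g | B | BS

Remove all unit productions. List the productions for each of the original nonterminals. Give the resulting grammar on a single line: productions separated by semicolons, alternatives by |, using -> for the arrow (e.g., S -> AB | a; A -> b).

S -> We | eW | ge; B -> g | We | eW | ge | gBW; W -> g | BS | We | eW | ge | gBW

Unit productions: B->S, W->B.
Unit pairs (A ⇒* B via units): (B,S), (W,B), (W,S).
S: inherits non-unit rules of {S} → We | eW | ge.
B: inherits non-unit rules of {B, S} → We | eW | g | gBW | ge.
W: inherits non-unit rules of {B, S, W} → BS | We | eW | g | gBW | ge.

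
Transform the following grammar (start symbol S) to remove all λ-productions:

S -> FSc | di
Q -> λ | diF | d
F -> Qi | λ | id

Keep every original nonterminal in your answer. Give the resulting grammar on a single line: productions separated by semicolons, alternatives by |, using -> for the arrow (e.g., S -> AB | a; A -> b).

Nullable set: {F, Q}.
S -> FSc: F nullable, giving FSc | Sc.
Drop F -> λ.
F -> Qi: Q nullable, giving Qi | i.
Drop Q -> λ.
Q -> diF: F nullable, giving di | diF.
Unchanged (no nullable symbols): S -> di; F -> id; Q -> d.

S -> Sc | di | FSc; F -> i | Qi | id; Q -> d | di | diF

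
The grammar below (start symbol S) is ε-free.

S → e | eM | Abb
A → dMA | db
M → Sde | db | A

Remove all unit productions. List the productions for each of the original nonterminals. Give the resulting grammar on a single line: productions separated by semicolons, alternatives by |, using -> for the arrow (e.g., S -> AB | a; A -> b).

Unit productions: M->A.
Unit pairs (A ⇒* B via units): (M,A).
S: inherits non-unit rules of {S} → Abb | e | eM.
A: inherits non-unit rules of {A} → dMA | db.
M: inherits non-unit rules of {A, M} → Sde | dMA | db.

S -> e | eM | Abb; A -> db | dMA; M -> db | Sde | dMA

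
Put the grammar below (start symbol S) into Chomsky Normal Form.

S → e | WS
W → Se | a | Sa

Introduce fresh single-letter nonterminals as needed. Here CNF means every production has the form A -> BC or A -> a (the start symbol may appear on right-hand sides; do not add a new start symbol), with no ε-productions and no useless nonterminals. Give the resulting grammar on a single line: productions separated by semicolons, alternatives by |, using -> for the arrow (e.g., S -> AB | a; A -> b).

No ε-productions.
No unit productions to eliminate.
TERM: introduce A -> a, B -> e and substitute in every rule of length ≥2.

S -> e | WS; A -> a; B -> e; W -> a | SA | SB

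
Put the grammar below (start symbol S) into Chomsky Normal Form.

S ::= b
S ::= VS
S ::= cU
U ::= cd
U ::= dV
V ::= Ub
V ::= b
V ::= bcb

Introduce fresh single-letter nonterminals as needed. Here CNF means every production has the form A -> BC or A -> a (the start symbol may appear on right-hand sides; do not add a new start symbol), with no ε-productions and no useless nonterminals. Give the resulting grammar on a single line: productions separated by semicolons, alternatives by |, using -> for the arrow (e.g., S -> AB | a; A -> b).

S -> b | AU | VS; A -> c; B -> d; C -> b; D -> AC; U -> AB | BV; V -> b | CD | UC

No ε-productions.
No unit productions to eliminate.
TERM: introduce C -> b, A -> c, B -> d and substitute in every rule of length ≥2.
BIN: V -> CAC becomes V -> CD, D -> AC.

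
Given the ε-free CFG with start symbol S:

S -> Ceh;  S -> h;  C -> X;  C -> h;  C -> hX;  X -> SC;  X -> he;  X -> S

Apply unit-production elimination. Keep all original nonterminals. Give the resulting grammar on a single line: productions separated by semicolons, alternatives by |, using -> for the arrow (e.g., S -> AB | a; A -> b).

Unit productions: C->X, X->S.
Unit pairs (A ⇒* B via units): (C,S), (C,X), (X,S).
S: inherits non-unit rules of {S} → Ceh | h.
C: inherits non-unit rules of {C, S, X} → Ceh | SC | h | hX | he.
X: inherits non-unit rules of {S, X} → Ceh | SC | h | he.

S -> h | Ceh; C -> h | SC | hX | he | Ceh; X -> h | SC | he | Ceh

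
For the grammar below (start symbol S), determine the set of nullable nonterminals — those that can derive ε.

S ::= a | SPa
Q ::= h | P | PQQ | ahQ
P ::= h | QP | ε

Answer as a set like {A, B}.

{P, Q}

Directly nullable (have an ε-rule): {P}.
Q is nullable via Q -> P (every symbol on the right is already known nullable).
Not nullable: S — each has a terminal in every rule's right-hand side or depends on a non-nullable symbol.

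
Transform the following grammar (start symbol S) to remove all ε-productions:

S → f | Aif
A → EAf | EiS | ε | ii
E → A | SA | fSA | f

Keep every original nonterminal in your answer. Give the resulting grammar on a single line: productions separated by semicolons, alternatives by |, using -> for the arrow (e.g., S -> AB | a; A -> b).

Nullable set: {A, E}.
S -> Aif: A nullable, giving Aif | if.
Drop A -> ε.
A -> EAf: E, A nullable, giving Af | EAf | Ef | f.
A -> EiS: E nullable, giving EiS | iS.
E -> A: A nullable, giving A.
E -> SA: A nullable, giving S | SA.
E -> fSA: A nullable, giving fS | fSA.
Unchanged (no nullable symbols): S -> f; A -> ii; E -> f.

S -> f | if | Aif; A -> f | Af | Ef | iS | ii | EAf | EiS; E -> A | S | f | SA | fS | fSA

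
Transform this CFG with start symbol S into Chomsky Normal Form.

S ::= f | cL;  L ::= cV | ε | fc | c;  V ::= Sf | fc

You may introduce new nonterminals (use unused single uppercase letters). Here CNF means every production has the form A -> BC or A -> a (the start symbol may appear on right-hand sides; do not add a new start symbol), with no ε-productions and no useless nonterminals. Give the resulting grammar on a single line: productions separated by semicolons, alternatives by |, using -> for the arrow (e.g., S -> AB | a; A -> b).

S -> c | f | AL; A -> c; B -> f; L -> c | AV | BA; V -> BA | SB

Nullable: {L}; after ε-elimination: S -> c | f | cL; L -> c | cV | fc; V -> Sf | fc.
No unit productions to eliminate.
TERM: introduce A -> c, B -> f and substitute in every rule of length ≥2.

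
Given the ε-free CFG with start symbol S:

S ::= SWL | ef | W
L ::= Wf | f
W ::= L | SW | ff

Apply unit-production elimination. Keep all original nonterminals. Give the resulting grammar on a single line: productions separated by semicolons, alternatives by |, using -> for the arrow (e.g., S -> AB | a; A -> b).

S -> f | SW | Wf | ef | ff | SWL; L -> f | Wf; W -> f | SW | Wf | ff

Unit productions: S->W, W->L.
Unit pairs (A ⇒* B via units): (S,L), (S,W), (W,L).
S: inherits non-unit rules of {L, S, W} → SW | SWL | Wf | ef | f | ff.
L: inherits non-unit rules of {L} → Wf | f.
W: inherits non-unit rules of {L, W} → SW | Wf | f | ff.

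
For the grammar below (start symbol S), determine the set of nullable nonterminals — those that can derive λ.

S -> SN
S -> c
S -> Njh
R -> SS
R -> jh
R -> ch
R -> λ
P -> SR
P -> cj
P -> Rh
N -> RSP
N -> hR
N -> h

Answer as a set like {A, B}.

Directly nullable (have an ε-rule): {R}.
Not nullable: N, P, S — each has a terminal in every rule's right-hand side or depends on a non-nullable symbol.

{R}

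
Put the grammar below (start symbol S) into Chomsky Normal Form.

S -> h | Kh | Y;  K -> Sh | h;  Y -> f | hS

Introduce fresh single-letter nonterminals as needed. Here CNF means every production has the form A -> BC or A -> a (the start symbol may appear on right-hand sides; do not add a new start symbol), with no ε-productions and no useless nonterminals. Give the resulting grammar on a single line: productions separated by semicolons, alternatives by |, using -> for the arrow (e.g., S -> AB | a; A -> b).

S -> f | h | AS | KA; A -> h; K -> h | SA

No ε-productions.
After unit-elimination: S -> f | h | Kh | hS; K -> h | Sh; Y -> f | hS.
TERM: introduce A -> h and substitute in every rule of length ≥2.
Drop unreachable/unproductive: Y.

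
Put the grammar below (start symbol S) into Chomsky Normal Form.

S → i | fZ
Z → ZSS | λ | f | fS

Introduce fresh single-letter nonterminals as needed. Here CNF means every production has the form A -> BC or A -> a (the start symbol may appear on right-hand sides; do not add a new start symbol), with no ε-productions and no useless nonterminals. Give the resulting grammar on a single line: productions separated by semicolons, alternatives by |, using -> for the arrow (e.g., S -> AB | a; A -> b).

S -> f | i | AZ; A -> f; B -> SS; Z -> f | AS | SS | ZB

Nullable: {Z}; after ε-elimination: S -> f | i | fZ; Z -> f | SS | fS | ZSS.
No unit productions to eliminate.
TERM: introduce A -> f and substitute in every rule of length ≥2.
BIN: Z -> ZSS becomes Z -> ZB, B -> SS.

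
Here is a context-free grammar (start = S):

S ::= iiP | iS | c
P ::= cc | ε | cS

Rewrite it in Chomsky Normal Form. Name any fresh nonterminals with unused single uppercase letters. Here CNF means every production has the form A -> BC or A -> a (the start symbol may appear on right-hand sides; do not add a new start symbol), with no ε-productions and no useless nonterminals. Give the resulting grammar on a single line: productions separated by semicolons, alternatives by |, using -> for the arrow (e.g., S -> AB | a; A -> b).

Nullable: {P}; after ε-elimination: S -> c | iS | ii | iiP; P -> cS | cc.
No unit productions to eliminate.
TERM: introduce A -> c, B -> i and substitute in every rule of length ≥2.
BIN: S -> BBP becomes S -> BC, C -> BP.

S -> c | BB | BC | BS; A -> c; B -> i; C -> BP; P -> AA | AS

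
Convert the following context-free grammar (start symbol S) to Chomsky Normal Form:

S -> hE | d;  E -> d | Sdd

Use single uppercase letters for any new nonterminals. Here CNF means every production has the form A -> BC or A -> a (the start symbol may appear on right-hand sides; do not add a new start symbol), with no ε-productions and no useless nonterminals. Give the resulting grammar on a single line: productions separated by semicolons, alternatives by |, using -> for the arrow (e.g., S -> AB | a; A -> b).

No ε-productions.
No unit productions to eliminate.
TERM: introduce A -> d, B -> h and substitute in every rule of length ≥2.
BIN: E -> SAA becomes E -> SC, C -> AA.

S -> d | BE; A -> d; B -> h; C -> AA; E -> d | SC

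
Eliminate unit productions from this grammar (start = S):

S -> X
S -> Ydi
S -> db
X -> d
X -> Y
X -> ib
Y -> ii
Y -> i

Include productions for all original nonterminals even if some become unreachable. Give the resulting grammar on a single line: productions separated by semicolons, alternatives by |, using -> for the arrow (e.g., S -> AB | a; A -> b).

S -> d | i | db | ib | ii | Ydi; X -> d | i | ib | ii; Y -> i | ii

Unit productions: S->X, X->Y.
Unit pairs (A ⇒* B via units): (S,X), (S,Y), (X,Y).
S: inherits non-unit rules of {S, X, Y} → Ydi | d | db | i | ib | ii.
X: inherits non-unit rules of {X, Y} → d | i | ib | ii.
Y: inherits non-unit rules of {Y} → i | ii.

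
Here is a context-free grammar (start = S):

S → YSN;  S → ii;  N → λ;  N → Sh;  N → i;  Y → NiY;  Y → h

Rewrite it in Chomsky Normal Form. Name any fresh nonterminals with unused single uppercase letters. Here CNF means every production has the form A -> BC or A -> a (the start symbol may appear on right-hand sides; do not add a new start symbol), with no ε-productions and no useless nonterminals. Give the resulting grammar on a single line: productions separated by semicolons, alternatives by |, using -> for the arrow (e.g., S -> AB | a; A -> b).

Nullable: {N}; after ε-elimination: S -> YS | ii | YSN; N -> i | Sh; Y -> h | iY | NiY.
No unit productions to eliminate.
TERM: introduce A -> h, B -> i and substitute in every rule of length ≥2.
BIN: S -> YSN becomes S -> YC, C -> SN; Y -> NBY becomes Y -> ND, D -> BY.

S -> BB | YC | YS; A -> h; B -> i; C -> SN; D -> BY; N -> i | SA; Y -> h | BY | ND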